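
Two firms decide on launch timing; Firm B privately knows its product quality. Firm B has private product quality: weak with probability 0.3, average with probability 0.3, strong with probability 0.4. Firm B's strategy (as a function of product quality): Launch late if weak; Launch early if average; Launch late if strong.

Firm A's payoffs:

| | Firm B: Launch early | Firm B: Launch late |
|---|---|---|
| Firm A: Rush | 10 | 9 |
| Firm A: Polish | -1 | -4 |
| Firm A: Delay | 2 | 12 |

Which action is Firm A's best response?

Rush

E[Rush] = 0.3·(9) + 0.3·(10) + 0.4·(9) = 9.3
E[Polish] = 0.3·(-4) + 0.3·(-1) + 0.4·(-4) = -3.1
E[Delay] = 0.3·(12) + 0.3·(2) + 0.4·(12) = 9
Best response: Rush (9.3 is the largest).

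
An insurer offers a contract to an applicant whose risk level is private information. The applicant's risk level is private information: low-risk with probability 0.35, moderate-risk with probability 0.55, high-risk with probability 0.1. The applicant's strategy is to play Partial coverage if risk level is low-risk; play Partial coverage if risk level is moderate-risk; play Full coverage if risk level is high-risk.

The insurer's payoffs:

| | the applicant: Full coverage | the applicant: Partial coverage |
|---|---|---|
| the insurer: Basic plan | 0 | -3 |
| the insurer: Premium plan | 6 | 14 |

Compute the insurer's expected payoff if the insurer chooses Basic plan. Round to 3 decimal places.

-2.700

E[Basic plan] = 0.35·(-3) + 0.55·(-3) + 0.1·0 = (-1.05) + (-1.65) + 0 = -2.7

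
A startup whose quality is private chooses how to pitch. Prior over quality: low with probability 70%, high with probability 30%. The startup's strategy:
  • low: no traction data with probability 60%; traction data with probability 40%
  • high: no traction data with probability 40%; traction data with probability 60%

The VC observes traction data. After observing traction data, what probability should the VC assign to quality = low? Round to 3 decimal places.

0.609

P(traction data) = 0.7·0.4 + 0.3·0.6 = 0.46
P(low | traction data) = (0.7·0.4) / 0.46 = 0.28 / 0.46 = 0.608696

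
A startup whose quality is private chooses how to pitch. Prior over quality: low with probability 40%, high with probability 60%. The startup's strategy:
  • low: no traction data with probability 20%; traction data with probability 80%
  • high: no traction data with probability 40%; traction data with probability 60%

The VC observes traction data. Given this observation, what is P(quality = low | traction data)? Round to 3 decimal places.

0.471

P(traction data) = 0.4·0.8 + 0.6·0.6 = 0.68
P(low | traction data) = (0.4·0.8) / 0.68 = 0.32 / 0.68 = 0.470588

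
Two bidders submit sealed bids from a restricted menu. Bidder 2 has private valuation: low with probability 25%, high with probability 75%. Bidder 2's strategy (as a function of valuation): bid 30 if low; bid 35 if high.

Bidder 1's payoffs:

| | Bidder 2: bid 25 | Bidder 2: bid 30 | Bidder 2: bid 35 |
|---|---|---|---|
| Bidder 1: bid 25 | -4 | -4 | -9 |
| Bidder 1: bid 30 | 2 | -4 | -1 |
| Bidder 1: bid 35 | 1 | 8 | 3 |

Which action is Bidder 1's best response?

E[bid 25] = 0.25·(-4) + 0.75·(-9) = -7.75
E[bid 30] = 0.25·(-4) + 0.75·(-1) = -1.75
E[bid 35] = 0.25·(8) + 0.75·(3) = 4.25
Best response: bid 35 (4.25 is the largest).

bid 35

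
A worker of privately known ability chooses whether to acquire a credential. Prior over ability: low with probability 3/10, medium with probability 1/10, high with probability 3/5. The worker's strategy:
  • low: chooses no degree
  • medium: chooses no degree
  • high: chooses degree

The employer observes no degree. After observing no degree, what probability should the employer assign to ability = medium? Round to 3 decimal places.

0.250

P(no degree) = (3/10)·1 + (1/10)·1 + (3/5)·0 = 2/5
P(medium | no degree) = ((1/10)·1) / (2/5) = (1/10) / (2/5) = 1/4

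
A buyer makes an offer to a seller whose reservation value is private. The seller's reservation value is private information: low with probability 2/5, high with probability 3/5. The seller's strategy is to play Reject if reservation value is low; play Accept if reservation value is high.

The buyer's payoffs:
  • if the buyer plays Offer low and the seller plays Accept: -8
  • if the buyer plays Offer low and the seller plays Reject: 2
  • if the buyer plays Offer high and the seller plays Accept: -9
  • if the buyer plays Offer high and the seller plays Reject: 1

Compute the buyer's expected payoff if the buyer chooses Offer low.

-4

E[Offer low] = 2/5·2 + 3/5·(-8) = 4/5 + (-24/5) = -4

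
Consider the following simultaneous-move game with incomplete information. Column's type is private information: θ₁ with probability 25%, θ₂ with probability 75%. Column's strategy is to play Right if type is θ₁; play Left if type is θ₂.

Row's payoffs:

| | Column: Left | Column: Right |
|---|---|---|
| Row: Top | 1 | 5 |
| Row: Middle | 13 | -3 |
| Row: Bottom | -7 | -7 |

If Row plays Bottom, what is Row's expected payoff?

-7

E[Bottom] = 0.25·(-7) + 0.75·(-7) = (-1.75) + (-5.25) = -7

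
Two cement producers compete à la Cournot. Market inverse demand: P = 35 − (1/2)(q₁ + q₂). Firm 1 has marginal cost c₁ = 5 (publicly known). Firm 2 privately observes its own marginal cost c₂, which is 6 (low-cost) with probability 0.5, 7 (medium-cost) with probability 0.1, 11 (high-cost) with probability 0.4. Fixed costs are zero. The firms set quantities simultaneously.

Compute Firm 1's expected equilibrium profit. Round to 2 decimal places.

243.47

Type-c best response for Firm 2: q₂(c) = (35 − c) − q₁/2.
Firm 1 maximizes expected profit; its first-order condition is 35 − q₁ − (1/2)E[q₂] − 5 = 0.
Substituting E[q₂] and solving: E[c₂] = 8.1, so q₁ = (35 − 2·5 + 8.1)/(3/2) = 22.0667.
E[P] = 35 − (1/2)·(q₁ + E[q₂]) = 16.0333; Firm 1's expected profit = (E[P] − 5)·q₁ = (16.0333 − 5)·22.0667 = 243.469.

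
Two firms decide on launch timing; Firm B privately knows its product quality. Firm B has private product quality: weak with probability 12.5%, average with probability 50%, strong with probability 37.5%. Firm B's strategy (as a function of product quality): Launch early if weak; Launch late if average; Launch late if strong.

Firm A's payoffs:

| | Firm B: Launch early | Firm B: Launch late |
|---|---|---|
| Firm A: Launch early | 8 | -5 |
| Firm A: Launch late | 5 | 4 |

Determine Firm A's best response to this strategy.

Launch late

E[Launch early] = 0.125·(8) + 0.5·(-5) + 0.375·(-5) = -3.375
E[Launch late] = 0.125·(5) + 0.5·(4) + 0.375·(4) = 4.125
Best response: Launch late (4.125 is the largest).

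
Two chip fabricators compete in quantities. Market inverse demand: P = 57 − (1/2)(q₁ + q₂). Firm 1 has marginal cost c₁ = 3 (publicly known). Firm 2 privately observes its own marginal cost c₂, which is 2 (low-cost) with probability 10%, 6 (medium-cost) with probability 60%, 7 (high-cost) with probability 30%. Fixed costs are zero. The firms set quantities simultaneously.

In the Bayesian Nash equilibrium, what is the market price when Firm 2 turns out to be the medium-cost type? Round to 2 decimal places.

Each type of Firm 2 best-responds to q₁; Firm 1 best-responds to the expected q₂ over Firm 2's types.
Firm 2 with cost c maximizes (57 − (1/2)(q₁+q₂) − c)·q₂, giving q₂(c) = (57 − c − (1/2)q₁).
E[c₂] = 0.1·2 + 0.6·6 + 0.3·7 = 5.9
Firm 1's FOC against E[q₂] yields q₁ = (57 − 2·3 + E[c₂])/(3/2) = (57 − 6 + 5.9)/(3/2) = 37.9333.
q₂(medium-cost) = 32.0333, so P = 57 − (1/2)·(37.9333 + 32.0333) = 22.0167.

22.02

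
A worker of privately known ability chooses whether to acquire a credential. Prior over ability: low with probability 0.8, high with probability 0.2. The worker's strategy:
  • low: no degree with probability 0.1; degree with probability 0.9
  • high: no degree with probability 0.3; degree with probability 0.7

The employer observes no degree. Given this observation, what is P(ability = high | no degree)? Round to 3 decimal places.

P(no degree) = 0.8·0.1 + 0.2·0.3 = 0.14
P(high | no degree) = (0.2·0.3) / 0.14 = 0.06 / 0.14 = 0.428571

0.429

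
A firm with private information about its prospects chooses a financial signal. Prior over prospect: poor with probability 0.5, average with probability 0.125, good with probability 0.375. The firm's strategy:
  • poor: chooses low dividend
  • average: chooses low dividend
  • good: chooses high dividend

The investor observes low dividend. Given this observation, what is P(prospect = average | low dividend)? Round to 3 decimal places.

Apply Bayes' rule using the sender's strategy as the likelihood.
P(low dividend) = 0.5·1 + 0.125·1 + 0.375·0 = 0.625
P(average | low dividend) = (0.125·1) / 0.625 = 0.125 / 0.625 = 0.2

0.200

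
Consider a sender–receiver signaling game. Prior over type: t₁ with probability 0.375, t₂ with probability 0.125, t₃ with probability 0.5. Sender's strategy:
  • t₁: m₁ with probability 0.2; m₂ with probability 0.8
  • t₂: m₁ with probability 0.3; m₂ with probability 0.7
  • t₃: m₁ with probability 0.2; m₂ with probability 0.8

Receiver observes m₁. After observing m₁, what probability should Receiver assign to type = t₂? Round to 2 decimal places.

P(m₁) = 0.375·0.2 + 0.125·0.3 + 0.5·0.2 = 0.2125
P(t₂ | m₁) = (0.125·0.3) / 0.2125 = 0.0375 / 0.2125 = 0.176471

0.18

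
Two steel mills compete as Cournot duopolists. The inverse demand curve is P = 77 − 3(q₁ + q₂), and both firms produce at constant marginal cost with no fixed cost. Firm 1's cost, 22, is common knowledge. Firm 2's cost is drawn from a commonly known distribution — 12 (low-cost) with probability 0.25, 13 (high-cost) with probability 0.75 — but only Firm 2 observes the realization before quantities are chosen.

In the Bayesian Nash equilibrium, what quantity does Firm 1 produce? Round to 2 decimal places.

5.08

Firm 2 with cost c maximizes (77 − 3(q₁+q₂) − c)·q₂, giving q₂(c) = (77 − c − 3q₁)/6.
E[c₂] = 0.25·12 + 0.75·13 = 12.75
Firm 1's FOC against E[q₂] yields q₁ = (77 − 2·22 + E[c₂])/9 = (77 − 44 + 12.75)/9 = 5.08333.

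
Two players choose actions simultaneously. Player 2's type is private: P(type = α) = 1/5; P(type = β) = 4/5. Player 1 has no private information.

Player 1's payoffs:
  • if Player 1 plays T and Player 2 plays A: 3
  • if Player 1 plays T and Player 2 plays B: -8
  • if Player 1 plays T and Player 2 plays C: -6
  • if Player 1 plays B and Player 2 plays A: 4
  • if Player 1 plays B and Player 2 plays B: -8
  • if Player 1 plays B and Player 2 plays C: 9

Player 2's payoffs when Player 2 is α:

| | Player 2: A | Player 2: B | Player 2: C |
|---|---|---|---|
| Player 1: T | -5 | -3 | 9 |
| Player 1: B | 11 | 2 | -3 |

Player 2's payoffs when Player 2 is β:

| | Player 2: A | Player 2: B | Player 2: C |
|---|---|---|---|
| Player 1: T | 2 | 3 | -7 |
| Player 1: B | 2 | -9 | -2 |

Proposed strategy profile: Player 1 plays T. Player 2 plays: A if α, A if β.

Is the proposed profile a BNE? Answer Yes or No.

A profile is a BNE iff every type of every player is best-responding given beliefs about the other side.
Player 1 plays T: E[T] = 1/5·(3) + 4/5·(3) = 3; E[B] = 4. Not best-responding. ✗
Player 2 (type α), facing T: A gives -5, B gives -3, C gives 9. Proposed A is not best — profitable deviation exists. ✗
Player 2 (type β), facing T: A gives 2, B gives 3, C gives -7. Proposed A is not best — profitable deviation exists. ✗

No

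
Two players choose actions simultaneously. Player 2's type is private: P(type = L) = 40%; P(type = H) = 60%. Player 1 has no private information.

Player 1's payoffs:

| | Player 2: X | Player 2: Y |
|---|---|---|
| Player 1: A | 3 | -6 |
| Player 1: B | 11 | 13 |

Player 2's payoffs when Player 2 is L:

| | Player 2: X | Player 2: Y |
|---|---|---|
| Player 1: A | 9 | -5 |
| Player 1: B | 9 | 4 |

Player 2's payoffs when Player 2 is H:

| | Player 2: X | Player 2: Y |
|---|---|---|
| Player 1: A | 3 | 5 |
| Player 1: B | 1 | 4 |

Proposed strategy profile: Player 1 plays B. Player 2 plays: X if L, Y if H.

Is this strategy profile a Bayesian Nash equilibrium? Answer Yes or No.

Player 1 plays B: E[B] = 0.4·(11) + 0.6·(13) = 12.2; E[A] = -2.4. Best-responding. ✓
Player 2 (type L), facing B: X gives 9, Y gives 4. Proposed X is best. ✓
Player 2 (type H), facing B: X gives 1, Y gives 4. Proposed Y is best. ✓

Yes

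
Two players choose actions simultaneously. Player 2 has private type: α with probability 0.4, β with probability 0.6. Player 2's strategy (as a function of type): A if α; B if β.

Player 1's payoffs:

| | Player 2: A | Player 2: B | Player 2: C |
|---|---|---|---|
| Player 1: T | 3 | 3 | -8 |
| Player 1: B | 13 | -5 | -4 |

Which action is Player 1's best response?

E[T] = 0.4·(3) + 0.6·(3) = 3
E[B] = 0.4·(13) + 0.6·(-5) = 2.2
Best response: T (3 is the largest).

T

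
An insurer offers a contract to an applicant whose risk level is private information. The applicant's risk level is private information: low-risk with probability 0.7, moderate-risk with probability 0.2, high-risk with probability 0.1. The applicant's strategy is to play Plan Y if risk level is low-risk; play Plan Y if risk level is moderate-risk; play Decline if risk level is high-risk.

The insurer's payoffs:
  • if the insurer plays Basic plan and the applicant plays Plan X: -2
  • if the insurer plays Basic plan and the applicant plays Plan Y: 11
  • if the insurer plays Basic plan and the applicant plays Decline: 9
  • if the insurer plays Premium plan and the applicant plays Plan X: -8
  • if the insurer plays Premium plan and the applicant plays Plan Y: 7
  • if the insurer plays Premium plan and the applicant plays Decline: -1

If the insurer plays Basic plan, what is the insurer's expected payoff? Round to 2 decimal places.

10.80

E[Basic plan] = 0.7·11 + 0.2·11 + 0.1·9 = 7.7 + 2.2 + 0.9 = 10.8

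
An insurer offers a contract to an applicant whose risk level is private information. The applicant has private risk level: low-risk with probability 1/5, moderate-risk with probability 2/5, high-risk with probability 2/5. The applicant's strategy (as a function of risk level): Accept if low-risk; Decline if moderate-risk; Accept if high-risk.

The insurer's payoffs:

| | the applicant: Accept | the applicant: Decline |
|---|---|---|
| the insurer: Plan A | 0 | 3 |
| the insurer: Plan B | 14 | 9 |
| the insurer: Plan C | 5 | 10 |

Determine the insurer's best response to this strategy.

Plan B

E[Plan A] = 1/5·(0) + 2/5·(3) + 2/5·(0) = 6/5
E[Plan B] = 1/5·(14) + 2/5·(9) + 2/5·(14) = 12
E[Plan C] = 1/5·(5) + 2/5·(10) + 2/5·(5) = 7
Best response: Plan B (12 is the largest).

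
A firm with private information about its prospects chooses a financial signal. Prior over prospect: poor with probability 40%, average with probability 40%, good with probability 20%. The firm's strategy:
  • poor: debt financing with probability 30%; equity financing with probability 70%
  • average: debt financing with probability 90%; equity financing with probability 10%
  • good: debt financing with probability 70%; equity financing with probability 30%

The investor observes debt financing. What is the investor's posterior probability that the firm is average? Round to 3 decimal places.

0.581

P(debt financing) = 0.4·0.3 + 0.4·0.9 + 0.2·0.7 = 0.62
P(average | debt financing) = (0.4·0.9) / 0.62 = 0.36 / 0.62 = 0.580645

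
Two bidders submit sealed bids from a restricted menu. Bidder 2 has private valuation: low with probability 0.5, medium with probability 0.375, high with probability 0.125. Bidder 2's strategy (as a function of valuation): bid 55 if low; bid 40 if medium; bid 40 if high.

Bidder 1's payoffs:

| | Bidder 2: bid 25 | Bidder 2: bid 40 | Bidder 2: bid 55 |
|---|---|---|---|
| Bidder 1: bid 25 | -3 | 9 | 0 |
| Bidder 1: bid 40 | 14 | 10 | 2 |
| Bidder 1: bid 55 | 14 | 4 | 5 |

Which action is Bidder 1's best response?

bid 40

E[bid 25] = 0.5·(0) + 0.375·(9) + 0.125·(9) = 4.5
E[bid 40] = 0.5·(2) + 0.375·(10) + 0.125·(10) = 6
E[bid 55] = 0.5·(5) + 0.375·(4) + 0.125·(4) = 4.5
Best response: bid 40 (6 is the largest).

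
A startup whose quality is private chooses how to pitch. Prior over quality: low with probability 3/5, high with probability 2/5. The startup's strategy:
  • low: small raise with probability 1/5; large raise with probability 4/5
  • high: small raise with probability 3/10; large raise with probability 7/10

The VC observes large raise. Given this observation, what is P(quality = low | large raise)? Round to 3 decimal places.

0.632

Apply Bayes' rule using the sender's strategy as the likelihood.
P(large raise) = (3/5)·(4/5) + (2/5)·(7/10) = 19/25
P(low | large raise) = ((3/5)·(4/5)) / (19/25) = (12/25) / (19/25) = 12/19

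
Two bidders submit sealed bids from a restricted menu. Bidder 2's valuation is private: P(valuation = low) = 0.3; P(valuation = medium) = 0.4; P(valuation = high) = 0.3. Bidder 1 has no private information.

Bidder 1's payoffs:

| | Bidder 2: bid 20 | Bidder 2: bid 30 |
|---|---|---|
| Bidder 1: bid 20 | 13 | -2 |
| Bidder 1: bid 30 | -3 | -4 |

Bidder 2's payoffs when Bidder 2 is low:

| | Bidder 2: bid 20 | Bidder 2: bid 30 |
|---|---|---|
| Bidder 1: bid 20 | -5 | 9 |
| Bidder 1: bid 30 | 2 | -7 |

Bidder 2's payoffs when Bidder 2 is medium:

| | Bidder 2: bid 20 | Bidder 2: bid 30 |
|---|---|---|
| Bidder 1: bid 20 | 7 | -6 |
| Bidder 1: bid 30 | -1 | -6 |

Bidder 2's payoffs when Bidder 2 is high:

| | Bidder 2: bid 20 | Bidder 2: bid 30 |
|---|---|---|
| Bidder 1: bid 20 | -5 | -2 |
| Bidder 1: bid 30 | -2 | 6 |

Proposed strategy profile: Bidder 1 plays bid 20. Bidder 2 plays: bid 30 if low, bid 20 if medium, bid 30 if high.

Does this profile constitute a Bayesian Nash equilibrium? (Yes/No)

Yes

A profile is a BNE iff every type of every player is best-responding given beliefs about the other side.
Bidder 1 plays bid 20: E[bid 20] = 0.3·(-2) + 0.4·(13) + 0.3·(-2) = 4; E[bid 30] = -3.6. Best-responding. ✓
Bidder 2 (valuation low), facing bid 20: bid 20 gives -5, bid 30 gives 9. Proposed bid 30 is best. ✓
Bidder 2 (valuation medium), facing bid 20: bid 20 gives 7, bid 30 gives -6. Proposed bid 20 is best. ✓
Bidder 2 (valuation high), facing bid 20: bid 20 gives -5, bid 30 gives -2. Proposed bid 30 is best. ✓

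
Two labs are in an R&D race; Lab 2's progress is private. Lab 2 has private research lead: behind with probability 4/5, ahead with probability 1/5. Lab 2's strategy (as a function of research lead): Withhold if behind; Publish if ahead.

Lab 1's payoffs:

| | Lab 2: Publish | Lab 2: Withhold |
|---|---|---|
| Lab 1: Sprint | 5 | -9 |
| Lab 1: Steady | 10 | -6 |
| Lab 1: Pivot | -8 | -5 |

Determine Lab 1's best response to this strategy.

E[Sprint] = 4/5·(-9) + 1/5·(5) = -31/5
E[Steady] = 4/5·(-6) + 1/5·(10) = -14/5
E[Pivot] = 4/5·(-5) + 1/5·(-8) = -28/5
Best response: Steady (-14/5 is the largest).

Steady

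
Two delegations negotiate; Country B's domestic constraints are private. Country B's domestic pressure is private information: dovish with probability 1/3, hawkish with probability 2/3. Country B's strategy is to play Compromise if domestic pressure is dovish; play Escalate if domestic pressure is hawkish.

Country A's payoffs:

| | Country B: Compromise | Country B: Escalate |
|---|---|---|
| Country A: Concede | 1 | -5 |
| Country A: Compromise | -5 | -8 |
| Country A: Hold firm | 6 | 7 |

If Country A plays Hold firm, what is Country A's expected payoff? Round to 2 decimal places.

6.67

E[Hold firm] = 1/3·6 + 2/3·7 = 2 + 14/3 = 20/3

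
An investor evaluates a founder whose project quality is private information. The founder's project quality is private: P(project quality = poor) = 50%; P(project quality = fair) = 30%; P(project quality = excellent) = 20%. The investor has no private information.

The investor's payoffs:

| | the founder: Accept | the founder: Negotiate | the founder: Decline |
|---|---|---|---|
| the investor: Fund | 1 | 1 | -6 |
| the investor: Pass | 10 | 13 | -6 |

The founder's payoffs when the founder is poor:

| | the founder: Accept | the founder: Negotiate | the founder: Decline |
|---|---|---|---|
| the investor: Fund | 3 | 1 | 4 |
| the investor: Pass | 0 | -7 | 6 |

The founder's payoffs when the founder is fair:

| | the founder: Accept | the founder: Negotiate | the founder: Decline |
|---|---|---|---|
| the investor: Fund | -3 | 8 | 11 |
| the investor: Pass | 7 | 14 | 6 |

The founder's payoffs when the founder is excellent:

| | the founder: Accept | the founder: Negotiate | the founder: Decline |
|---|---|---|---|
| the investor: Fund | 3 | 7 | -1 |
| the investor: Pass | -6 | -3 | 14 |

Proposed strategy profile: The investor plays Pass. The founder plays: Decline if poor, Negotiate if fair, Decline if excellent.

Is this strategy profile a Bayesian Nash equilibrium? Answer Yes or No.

Yes

A profile is a BNE iff every type of every player is best-responding given beliefs about the other side.
The investor plays Pass: E[Pass] = 0.5·(-6) + 0.3·(13) + 0.2·(-6) = -0.3; E[Fund] = -3.9. Best-responding. ✓
The founder (project quality poor), facing Pass: Accept gives 0, Negotiate gives -7, Decline gives 6. Proposed Decline is best. ✓
The founder (project quality fair), facing Pass: Accept gives 7, Negotiate gives 14, Decline gives 6. Proposed Negotiate is best. ✓
The founder (project quality excellent), facing Pass: Accept gives -6, Negotiate gives -3, Decline gives 14. Proposed Decline is best. ✓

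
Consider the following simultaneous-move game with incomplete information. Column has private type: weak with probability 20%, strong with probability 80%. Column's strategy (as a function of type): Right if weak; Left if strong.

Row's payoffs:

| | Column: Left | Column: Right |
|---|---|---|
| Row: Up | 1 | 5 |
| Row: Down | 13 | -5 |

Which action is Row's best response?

Down

E[Up] = 0.2·(5) + 0.8·(1) = 1.8
E[Down] = 0.2·(-5) + 0.8·(13) = 9.4
Best response: Down (9.4 is the largest).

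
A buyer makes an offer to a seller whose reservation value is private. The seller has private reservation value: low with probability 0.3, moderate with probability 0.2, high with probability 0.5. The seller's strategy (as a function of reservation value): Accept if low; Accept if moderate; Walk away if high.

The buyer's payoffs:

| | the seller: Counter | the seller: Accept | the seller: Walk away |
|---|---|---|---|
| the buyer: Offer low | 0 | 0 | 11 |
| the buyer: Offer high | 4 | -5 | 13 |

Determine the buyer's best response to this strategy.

E[Offer low] = 0.3·(0) + 0.2·(0) + 0.5·(11) = 5.5
E[Offer high] = 0.3·(-5) + 0.2·(-5) + 0.5·(13) = 4
Best response: Offer low (5.5 is the largest).

Offer low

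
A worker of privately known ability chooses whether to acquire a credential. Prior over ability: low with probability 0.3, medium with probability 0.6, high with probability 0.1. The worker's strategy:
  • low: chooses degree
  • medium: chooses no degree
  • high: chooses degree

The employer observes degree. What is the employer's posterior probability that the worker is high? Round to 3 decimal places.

Apply Bayes' rule using the sender's strategy as the likelihood.
P(degree) = 0.3·1 + 0.6·0 + 0.1·1 = 0.4
P(high | degree) = (0.1·1) / 0.4 = 0.1 / 0.4 = 0.25

0.250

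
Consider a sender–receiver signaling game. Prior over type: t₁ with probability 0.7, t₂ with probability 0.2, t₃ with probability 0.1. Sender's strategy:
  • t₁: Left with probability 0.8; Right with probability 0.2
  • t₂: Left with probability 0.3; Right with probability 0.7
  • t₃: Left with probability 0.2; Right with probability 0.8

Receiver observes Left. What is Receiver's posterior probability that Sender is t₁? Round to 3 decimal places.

0.875

Apply Bayes' rule using the sender's strategy as the likelihood.
P(Left) = 0.7·0.8 + 0.2·0.3 + 0.1·0.2 = 0.64
P(t₁ | Left) = (0.7·0.8) / 0.64 = 0.56 / 0.64 = 0.875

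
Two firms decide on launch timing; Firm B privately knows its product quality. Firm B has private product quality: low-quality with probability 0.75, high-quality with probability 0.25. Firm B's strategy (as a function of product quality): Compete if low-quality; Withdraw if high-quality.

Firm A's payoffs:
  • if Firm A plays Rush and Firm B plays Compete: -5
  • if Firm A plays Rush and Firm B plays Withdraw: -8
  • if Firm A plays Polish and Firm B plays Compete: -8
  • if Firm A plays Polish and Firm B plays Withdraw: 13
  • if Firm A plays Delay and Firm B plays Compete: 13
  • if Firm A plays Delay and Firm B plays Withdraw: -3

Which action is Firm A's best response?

Delay

E[Rush] = 0.75·(-5) + 0.25·(-8) = -5.75
E[Polish] = 0.75·(-8) + 0.25·(13) = -2.75
E[Delay] = 0.75·(13) + 0.25·(-3) = 9
Best response: Delay (9 is the largest).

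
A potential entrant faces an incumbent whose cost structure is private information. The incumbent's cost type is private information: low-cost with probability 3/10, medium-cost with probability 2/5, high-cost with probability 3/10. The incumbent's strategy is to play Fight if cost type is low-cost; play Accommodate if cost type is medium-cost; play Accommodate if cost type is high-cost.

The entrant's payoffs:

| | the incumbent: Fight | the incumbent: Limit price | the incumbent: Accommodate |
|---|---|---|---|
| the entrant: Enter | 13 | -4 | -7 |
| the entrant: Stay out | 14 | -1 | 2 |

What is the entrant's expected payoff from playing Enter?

E[Enter] = 3/10·13 + 2/5·(-7) + 3/10·(-7) = 39/10 + (-14/5) + (-21/10) = -1

-1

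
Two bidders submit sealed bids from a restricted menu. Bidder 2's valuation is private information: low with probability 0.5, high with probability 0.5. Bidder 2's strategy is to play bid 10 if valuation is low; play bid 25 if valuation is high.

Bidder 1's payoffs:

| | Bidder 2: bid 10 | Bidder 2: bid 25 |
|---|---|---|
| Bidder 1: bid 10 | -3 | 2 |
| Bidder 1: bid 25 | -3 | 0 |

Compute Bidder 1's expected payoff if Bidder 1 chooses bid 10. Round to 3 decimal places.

E[bid 10] = 0.5·(-3) + 0.5·2 = (-1.5) + 1 = -0.5

-0.500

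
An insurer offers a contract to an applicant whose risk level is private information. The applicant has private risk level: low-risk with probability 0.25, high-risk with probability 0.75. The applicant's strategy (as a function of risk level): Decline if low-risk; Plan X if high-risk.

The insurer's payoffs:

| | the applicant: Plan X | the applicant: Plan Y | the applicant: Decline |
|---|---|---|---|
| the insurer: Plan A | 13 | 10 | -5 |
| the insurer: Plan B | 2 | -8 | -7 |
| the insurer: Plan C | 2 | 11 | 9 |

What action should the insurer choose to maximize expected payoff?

Plan A

E[Plan A] = 0.25·(-5) + 0.75·(13) = 8.5
E[Plan B] = 0.25·(-7) + 0.75·(2) = -0.25
E[Plan C] = 0.25·(9) + 0.75·(2) = 3.75
Best response: Plan A (8.5 is the largest).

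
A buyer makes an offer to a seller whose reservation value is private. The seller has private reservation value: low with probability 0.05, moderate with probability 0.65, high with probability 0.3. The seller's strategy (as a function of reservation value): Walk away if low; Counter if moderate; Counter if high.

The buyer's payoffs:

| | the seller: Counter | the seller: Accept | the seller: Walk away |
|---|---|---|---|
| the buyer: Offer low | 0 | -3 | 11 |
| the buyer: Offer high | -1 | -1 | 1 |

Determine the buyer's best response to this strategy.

Offer low

Compute the buyer's expected payoff for each action, taking the expectation over the seller's type.
E[Offer low] = 0.05·(11) + 0.65·(0) + 0.3·(0) = 0.55
E[Offer high] = 0.05·(1) + 0.65·(-1) + 0.3·(-1) = -0.9
Best response: Offer low (0.55 is the largest).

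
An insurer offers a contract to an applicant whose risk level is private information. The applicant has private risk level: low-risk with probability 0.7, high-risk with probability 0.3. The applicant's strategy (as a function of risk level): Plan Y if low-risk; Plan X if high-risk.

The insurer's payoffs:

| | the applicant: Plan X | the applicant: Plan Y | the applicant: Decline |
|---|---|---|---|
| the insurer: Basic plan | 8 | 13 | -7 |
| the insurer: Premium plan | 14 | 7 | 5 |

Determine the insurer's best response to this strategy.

Compute the insurer's expected payoff for each action, taking the expectation over the applicant's type.
E[Basic plan] = 0.7·(13) + 0.3·(8) = 11.5
E[Premium plan] = 0.7·(7) + 0.3·(14) = 9.1
Best response: Basic plan (11.5 is the largest).

Basic plan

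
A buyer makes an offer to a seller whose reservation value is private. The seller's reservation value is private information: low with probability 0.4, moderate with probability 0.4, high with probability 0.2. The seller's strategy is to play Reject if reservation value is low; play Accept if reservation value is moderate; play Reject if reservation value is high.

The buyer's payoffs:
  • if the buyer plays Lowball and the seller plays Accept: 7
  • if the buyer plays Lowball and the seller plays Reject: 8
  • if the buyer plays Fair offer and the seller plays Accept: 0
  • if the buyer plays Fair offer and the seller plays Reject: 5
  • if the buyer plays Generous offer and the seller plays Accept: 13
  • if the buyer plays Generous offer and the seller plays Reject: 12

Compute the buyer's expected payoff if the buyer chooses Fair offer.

E[Fair offer] = 0.4·5 + 0.4·0 + 0.2·5 = 2 + 0 + 1 = 3

3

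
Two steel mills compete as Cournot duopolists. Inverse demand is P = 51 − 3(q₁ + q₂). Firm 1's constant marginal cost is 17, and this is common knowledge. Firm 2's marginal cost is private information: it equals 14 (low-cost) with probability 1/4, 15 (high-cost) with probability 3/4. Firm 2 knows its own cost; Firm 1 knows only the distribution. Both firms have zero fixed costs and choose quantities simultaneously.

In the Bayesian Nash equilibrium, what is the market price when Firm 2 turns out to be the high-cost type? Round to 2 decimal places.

Type-c best response for Firm 2: q₂(c) = (51 − c)/6 − q₁/2.
Firm 1 maximizes expected profit; its first-order condition is 51 − 6q₁ − 3E[q₂] − 17 = 0.
Substituting E[q₂] and solving: E[c₂] = 14.75, so q₁ = (51 − 2·17 + 14.75)/9 = 3.52778.
q₂(high-cost) = 4.23611, so P = 51 − 3·(3.52778 + 4.23611) = 27.7083.

27.71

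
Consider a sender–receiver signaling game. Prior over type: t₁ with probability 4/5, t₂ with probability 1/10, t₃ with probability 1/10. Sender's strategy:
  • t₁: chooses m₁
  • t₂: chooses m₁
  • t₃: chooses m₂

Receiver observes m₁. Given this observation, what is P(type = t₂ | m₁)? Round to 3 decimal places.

0.111

Apply Bayes' rule using the sender's strategy as the likelihood.
P(m₁) = (4/5)·1 + (1/10)·1 + (1/10)·0 = 9/10
P(t₂ | m₁) = ((1/10)·1) / (9/10) = (1/10) / (9/10) = 1/9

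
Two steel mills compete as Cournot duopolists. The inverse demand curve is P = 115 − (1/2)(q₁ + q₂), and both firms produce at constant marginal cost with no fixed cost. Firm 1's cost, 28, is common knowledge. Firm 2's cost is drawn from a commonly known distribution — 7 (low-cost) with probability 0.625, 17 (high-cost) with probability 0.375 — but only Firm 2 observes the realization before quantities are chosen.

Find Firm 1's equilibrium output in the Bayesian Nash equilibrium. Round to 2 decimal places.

46.50

Type-c best response for Firm 2: q₂(c) = (115 − c) − q₁/2.
Firm 1 maximizes expected profit; its first-order condition is 115 − q₁ − (1/2)E[q₂] − 28 = 0.
Substituting E[q₂] and solving: E[c₂] = 10.75, so q₁ = (115 − 2·28 + 10.75)/(3/2) = 46.5.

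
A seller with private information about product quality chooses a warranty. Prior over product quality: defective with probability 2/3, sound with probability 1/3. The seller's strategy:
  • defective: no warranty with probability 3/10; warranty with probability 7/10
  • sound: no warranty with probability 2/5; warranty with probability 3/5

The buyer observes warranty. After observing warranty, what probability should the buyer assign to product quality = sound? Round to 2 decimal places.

0.30

P(warranty) = (2/3)·(7/10) + (1/3)·(3/5) = 2/3
P(sound | warranty) = ((1/3)·(3/5)) / (2/3) = (1/5) / (2/3) = 3/10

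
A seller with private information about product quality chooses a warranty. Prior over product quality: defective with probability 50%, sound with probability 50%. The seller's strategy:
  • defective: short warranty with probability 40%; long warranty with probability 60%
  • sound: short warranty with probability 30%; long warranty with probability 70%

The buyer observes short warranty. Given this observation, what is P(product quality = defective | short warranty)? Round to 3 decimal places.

P(short warranty) = 0.5·0.4 + 0.5·0.3 = 0.35
P(defective | short warranty) = (0.5·0.4) / 0.35 = 0.2 / 0.35 = 0.571429

0.571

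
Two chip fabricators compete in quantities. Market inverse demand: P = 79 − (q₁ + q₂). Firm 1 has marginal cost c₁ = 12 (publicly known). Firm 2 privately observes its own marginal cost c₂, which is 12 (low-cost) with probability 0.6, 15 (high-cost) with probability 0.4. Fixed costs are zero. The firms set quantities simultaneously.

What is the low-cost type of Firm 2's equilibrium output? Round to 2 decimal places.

Type-c best response for Firm 2: q₂(c) = (79 − c)/2 − q₁/2.
Firm 1 maximizes expected profit; its first-order condition is 79 − 2q₁ − E[q₂] − 12 = 0.
Substituting E[q₂] and solving: E[c₂] = 13.2, so q₁ = (79 − 2·12 + 13.2)/3 = 22.7333.
q₂(low-cost) = (79 − 12 − 22.7333)/2 = 22.1333.

22.13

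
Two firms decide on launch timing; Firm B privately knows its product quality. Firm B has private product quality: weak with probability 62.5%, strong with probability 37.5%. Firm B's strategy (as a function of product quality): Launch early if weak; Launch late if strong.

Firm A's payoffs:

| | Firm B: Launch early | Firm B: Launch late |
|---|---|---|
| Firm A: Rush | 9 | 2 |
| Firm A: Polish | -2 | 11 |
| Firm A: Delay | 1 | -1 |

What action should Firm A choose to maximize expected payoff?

E[Rush] = 0.625·(9) + 0.375·(2) = 6.375
E[Polish] = 0.625·(-2) + 0.375·(11) = 2.875
E[Delay] = 0.625·(1) + 0.375·(-1) = 0.25
Best response: Rush (6.375 is the largest).

Rush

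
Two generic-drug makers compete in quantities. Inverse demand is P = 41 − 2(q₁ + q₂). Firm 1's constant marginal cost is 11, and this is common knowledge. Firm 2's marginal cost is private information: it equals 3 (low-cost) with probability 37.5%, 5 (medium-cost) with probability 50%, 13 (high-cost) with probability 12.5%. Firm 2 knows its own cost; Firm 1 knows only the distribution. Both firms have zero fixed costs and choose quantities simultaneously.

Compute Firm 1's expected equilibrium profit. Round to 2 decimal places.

Type-c best response for Firm 2: q₂(c) = (41 − c)/4 − q₁/2.
Firm 1 maximizes expected profit; its first-order condition is 41 − 4q₁ − 2E[q₂] − 11 = 0.
Substituting E[q₂] and solving: E[c₂] = 5.25, so q₁ = (41 − 2·11 + 5.25)/6 = 4.04167.
E[P] = 41 − 2·(q₁ + E[q₂]) = 19.0833; Firm 1's expected profit = (E[P] − 11)·q₁ = (19.0833 − 11)·4.04167 = 32.6701.

32.67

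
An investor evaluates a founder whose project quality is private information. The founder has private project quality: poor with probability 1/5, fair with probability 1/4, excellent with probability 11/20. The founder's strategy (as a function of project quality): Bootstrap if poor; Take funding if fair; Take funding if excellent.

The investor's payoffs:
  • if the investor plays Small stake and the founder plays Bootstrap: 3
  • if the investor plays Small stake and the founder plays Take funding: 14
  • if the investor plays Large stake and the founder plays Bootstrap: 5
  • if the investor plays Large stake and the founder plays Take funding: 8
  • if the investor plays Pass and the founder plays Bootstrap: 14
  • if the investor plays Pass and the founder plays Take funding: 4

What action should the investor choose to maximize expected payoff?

E[Small stake] = 1/5·(3) + 1/4·(14) + 11/20·(14) = 59/5
E[Large stake] = 1/5·(5) + 1/4·(8) + 11/20·(8) = 37/5
E[Pass] = 1/5·(14) + 1/4·(4) + 11/20·(4) = 6
Best response: Small stake (59/5 is the largest).

Small stake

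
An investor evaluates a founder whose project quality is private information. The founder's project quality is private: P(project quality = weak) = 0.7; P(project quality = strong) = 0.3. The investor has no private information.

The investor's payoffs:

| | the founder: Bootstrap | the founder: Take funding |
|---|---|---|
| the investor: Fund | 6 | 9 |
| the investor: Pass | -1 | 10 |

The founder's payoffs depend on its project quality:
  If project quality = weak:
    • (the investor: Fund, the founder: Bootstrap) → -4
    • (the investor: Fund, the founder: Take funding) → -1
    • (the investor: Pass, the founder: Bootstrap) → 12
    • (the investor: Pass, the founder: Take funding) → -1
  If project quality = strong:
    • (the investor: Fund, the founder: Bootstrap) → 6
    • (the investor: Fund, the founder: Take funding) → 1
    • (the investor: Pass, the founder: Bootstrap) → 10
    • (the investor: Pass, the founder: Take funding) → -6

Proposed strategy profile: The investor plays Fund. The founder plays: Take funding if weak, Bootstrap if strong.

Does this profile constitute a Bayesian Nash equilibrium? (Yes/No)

The investor plays Fund: E[Fund] = 0.7·(9) + 0.3·(6) = 8.1; E[Pass] = 6.7. Best-responding. ✓
The founder (project quality weak), facing Fund: Bootstrap gives -4, Take funding gives -1. Proposed Take funding is best. ✓
The founder (project quality strong), facing Fund: Bootstrap gives 6, Take funding gives 1. Proposed Bootstrap is best. ✓

Yes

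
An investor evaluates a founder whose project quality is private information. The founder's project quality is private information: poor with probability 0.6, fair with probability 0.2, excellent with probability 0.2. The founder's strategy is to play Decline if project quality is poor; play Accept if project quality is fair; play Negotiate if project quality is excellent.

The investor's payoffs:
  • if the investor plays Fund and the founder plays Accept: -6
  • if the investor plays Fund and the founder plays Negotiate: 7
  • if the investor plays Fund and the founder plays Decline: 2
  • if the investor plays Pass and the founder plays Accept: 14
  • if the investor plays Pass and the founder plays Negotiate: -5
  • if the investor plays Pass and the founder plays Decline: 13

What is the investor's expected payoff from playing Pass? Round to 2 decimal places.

E[Pass] = 0.6·13 + 0.2·14 + 0.2·(-5) = 7.8 + 2.8 + (-1) = 9.6

9.60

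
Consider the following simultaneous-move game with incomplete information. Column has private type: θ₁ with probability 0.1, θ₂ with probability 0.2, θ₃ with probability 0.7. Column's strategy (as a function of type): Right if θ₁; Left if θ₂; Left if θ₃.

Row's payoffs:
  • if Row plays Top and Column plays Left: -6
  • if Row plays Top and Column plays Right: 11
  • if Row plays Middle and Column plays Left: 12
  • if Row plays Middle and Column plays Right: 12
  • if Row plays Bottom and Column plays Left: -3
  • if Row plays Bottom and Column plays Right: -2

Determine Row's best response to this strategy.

Compute Row's expected payoff for each action, taking the expectation over Column's type.
E[Top] = 0.1·(11) + 0.2·(-6) + 0.7·(-6) = -4.3
E[Middle] = 0.1·(12) + 0.2·(12) + 0.7·(12) = 12
E[Bottom] = 0.1·(-2) + 0.2·(-3) + 0.7·(-3) = -2.9
Best response: Middle (12 is the largest).

Middle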